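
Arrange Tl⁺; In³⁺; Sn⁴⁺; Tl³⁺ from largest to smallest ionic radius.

Tl⁺ > Tl³⁺ > In³⁺ > Sn⁴⁺

Tabulating Z and e⁻: Sn⁴⁺: 46 e⁻, Z=50, In³⁺: 46 e⁻, Z=49, Tl³⁺: 78 e⁻, Z=81, Tl⁺: 80 e⁻, Z=81. Sn⁴⁺ < In³⁺ (isoelectronic, higher Z=50 is smaller); In³⁺ < Tl³⁺ (same group, 1 shell fewer); Tl³⁺ < Tl⁺ (higher charge on the same element).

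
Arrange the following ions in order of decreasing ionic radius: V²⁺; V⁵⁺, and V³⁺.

V²⁺ > V³⁺ > V⁵⁺

For a single element, ionic radius drops as positive charge rises — V⁵⁺ < V²⁺.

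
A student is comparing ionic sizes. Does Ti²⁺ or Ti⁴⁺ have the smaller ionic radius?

Ti⁴⁺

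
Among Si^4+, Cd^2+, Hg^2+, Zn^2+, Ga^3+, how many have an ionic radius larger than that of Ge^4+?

4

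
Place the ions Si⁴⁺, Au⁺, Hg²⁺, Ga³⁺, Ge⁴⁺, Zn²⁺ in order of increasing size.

Si⁴⁺ < Ge⁴⁺ < Ga³⁺ < Zn²⁺ < Hg²⁺ < Au⁺

Electron counts and nuclear charges: Si⁴⁺ has 10 e⁻ (Z=14), Ge⁴⁺ has 28 e⁻ (Z=32), Ga³⁺ has 28 e⁻ (Z=31), Zn²⁺ has 28 e⁻ (Z=30), Hg²⁺ has 78 e⁻ (Z=80), Au⁺ has 78 e⁻ (Z=79). Si⁴⁺ < Ge⁴⁺ (same group, period 3 vs 4); Ge⁴⁺ < Ga³⁺ (isoelectronic, higher Z=32 is smaller); Ga³⁺ < Zn²⁺ (both 28 e⁻, Z=31>30); Zn²⁺ < Hg²⁺ (same group, 2 shells fewer); Hg²⁺ < Au⁺ (both 78 e⁻, Z=80>79).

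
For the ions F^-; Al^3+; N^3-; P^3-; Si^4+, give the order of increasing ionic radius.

First list Z and electron count for each: Si^4+ (Z=14, 10 e⁻), Al^3+ (Z=13, 10 e⁻), F^- (Z=9, 10 e⁻), N^3- (Z=7, 10 e⁻), P^3- (Z=15, 18 e⁻). Si^4+ < Al^3+ (both 10 e⁻, Z=14>13); Al^3+ < F^- (both 10 e⁻, Z=13>9); F^- < N^3- (both 10 e⁻, Z=9>7); N^3- < P^3- (same group, period 2 vs 3).

Si^4+ < Al^3+ < F^- < N^3- < P^3-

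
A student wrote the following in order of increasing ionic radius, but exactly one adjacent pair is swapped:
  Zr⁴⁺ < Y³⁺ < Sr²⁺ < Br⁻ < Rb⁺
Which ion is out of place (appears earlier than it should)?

The pair Br⁻, Rb⁺ is the wrong way round — Rb⁺ and Br⁻ share 36 electrons; the higher nuclear charge on Rb (Z=37) contracts it more, so Rb⁺ < Br⁻. All other adjacent pairs agree with periodic trends, so Br⁻ is the misplaced ion.

Br⁻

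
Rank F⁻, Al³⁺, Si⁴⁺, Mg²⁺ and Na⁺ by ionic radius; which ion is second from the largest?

Na⁺

These species are isoelectronic with 10 electrons. The only difference is the number of protons: Si⁴⁺ (Z=14), Al³⁺ (Z=13), Mg²⁺ (Z=12), Na⁺ (Z=11), F⁻ (Z=9). The strongest nuclear pull (Si⁴⁺) gives the smallest ion.
Ordering: Si⁴⁺ < Al³⁺ < Mg²⁺ < Na⁺ < F⁻. The second largest is Na⁺.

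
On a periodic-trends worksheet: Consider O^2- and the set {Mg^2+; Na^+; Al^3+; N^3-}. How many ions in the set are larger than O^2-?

1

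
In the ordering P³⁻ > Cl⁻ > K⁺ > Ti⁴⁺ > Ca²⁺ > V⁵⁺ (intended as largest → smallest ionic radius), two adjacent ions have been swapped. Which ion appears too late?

Ca²⁺

Scanning neighbour by neighbour, only Ti⁴⁺/Ca²⁺ violates a trend: they are isoelectronic (18 e⁻) and Ti has more protons than Ca (22 vs 20), making Ti⁴⁺ smaller. That makes Ca²⁺ the one sitting a position late relative to where it belongs.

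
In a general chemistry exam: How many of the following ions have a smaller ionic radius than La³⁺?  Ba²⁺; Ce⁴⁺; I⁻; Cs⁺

Isoelectronic series (54 e⁻ each). Size is set by nuclear charge: more protons means a smaller ion. Ce⁴⁺ (Z=58), La³⁺ (Z=57), Ba²⁺ (Z=56), Cs⁺ (Z=55), I⁻ (Z=53).
Placing each against La³⁺: smaller — Ce⁴⁺; larger — Ba²⁺, Cs⁺, I⁻. So 1 is smaller.

1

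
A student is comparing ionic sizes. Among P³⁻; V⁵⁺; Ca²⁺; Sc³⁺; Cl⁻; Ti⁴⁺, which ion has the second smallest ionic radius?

Isoelectronic series (18 e⁻ each). Size is set by nuclear charge: more protons means a smaller ion. V⁵⁺ (Z=23), Ti⁴⁺ (Z=22), Sc³⁺ (Z=21), Ca²⁺ (Z=20), Cl⁻ (Z=17), P³⁻ (Z=15).
Ordering: V⁵⁺ < Ti⁴⁺ < Sc³⁺ < Ca²⁺ < Cl⁻ < P³⁻. The second smallest is Ti⁴⁺.

Ti⁴⁺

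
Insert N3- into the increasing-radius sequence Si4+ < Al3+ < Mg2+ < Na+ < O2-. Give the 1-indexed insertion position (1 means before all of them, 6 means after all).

6

Isoelectronic series (10 e⁻ each). Size is set by nuclear charge: more protons means a smaller ion. Si4+ (Z=14), Al3+ (Z=13), Mg2+ (Z=12), Na+ (Z=11), O2- (Z=8), N3- (Z=7).
Putting N3- in gives Si4+ < Al3+ < Mg2+ < Na+ < O2- < N3-; it lands at slot 6.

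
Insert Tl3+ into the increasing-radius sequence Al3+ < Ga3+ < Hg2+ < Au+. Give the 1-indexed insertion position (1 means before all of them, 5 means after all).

3

Electron counts and nuclear charges: Al3+ (Z=13, 10 e⁻), Ga3+ (Z=31, 28 e⁻), Tl3+ (Z=81, 78 e⁻), Hg2+ (Z=80, 78 e⁻), Au+ (Z=79, 78 e⁻). Al3+ < Ga3+ (same group, 1 shell fewer); Ga3+ < Tl3+ (same group, 2 shells fewer); Tl3+ < Hg2+ (isoelectronic, higher Z=81 is smaller); Hg2+ < Au+ (isoelectronic, higher Z=80 is smaller).
With Tl3+ included the full order is Al3+ < Ga3+ < Tl3+ < Hg2+ < Au+, so it takes position 3.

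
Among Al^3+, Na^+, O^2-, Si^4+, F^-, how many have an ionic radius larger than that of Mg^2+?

Isoelectronic series (10 e⁻ each). Size is set by nuclear charge: more protons means a smaller ion. Si^4+ (Z=14), Al^3+ (Z=13), Mg^2+ (Z=12), Na^+ (Z=11), F^- (Z=9), O^2- (Z=8).
Relative to Mg^2+, the ions that are larger are Na^+, F^-, O^2-. That's 3.

3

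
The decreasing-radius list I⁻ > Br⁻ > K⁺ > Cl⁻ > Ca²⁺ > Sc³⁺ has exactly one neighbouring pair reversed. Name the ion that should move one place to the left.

Scanning neighbour by neighbour, only K⁺/Cl⁻ violates a trend: K⁺ and Cl⁻ share 18 electrons; the higher nuclear charge on K (Z=19) contracts it more, so K⁺ < Cl⁻. That makes Cl⁻ the one sitting a position late relative to where it belongs.

Cl⁻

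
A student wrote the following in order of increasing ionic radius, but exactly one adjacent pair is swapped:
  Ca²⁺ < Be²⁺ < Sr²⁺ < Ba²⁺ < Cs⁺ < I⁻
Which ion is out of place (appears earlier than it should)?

Scanning neighbour by neighbour, only Ca²⁺/Be²⁺ violates a trend: both in group 2 with the same charge; Be²⁺ (period 2) has the smaller radius. That makes Ca²⁺ the one sitting a position early relative to where it belongs.

Ca²⁺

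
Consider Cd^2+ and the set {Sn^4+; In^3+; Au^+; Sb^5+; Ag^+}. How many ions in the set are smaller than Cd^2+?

First list Z and electron count for each: Sb^5+ (Z=51, 46 e⁻), Sn^4+ (Z=50, 46 e⁻), In^3+ (Z=49, 46 e⁻), Cd^2+ (Z=48, 46 e⁻), Ag^+ (Z=47, 46 e⁻), Au^+ (Z=79, 78 e⁻). Sb^5+ < Sn^4+ (both 46 e⁻, Z=51>50); Sn^4+ < In^3+ (both 46 e⁻, Z=50>49); In^3+ < Cd^2+ (both 46 e⁻, Z=49>48); Cd^2+ < Ag^+ (isoelectronic, higher Z=48 is smaller); Ag^+ < Au^+ (same group, 1 shell fewer).
Ordering all of them (including Cd^2+) by radius gives Sb^5+ < Sn^4+ < In^3+ < Cd^2+ < Ag^+ < Au^+. Count: 3.

3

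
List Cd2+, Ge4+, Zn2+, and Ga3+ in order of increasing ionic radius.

First list Z and electron count for each: Ge4+: 28 e⁻, Z=32, Ga3+: 28 e⁻, Z=31, Zn2+: 28 e⁻, Z=30, Cd2+: 46 e⁻, Z=48. Ge4+ < Ga3+ (both 28 e⁻, Z=32>31); Ga3+ < Zn2+ (isoelectronic, higher Z=31 is smaller); Zn2+ < Cd2+ (same group, period 4 vs 5).

Ge4+ < Ga3+ < Zn2+ < Cd2+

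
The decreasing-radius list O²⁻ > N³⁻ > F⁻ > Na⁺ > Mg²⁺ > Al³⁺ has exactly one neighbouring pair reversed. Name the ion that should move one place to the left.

N³⁻

The pair O²⁻, N³⁻ is the wrong way round — both have 10 electrons but Z(O)=8 > Z(N)=7, so O²⁻ should be the smaller of the two. All other adjacent pairs agree with periodic trends, so N³⁻ is the misplaced ion.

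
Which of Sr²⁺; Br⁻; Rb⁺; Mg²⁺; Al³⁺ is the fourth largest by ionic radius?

Mg²⁺

Al³⁺ (Z=13, 10 e⁻), Mg²⁺ (Z=12, 10 e⁻), Sr²⁺ (Z=38, 36 e⁻), Rb⁺ (Z=37, 36 e⁻), Br⁻ (Z=35, 36 e⁻). Al³⁺ < Mg²⁺ (both 10 e⁻, Z=13>12); Mg²⁺ < Sr²⁺ (same group, 2 shells fewer); Sr²⁺ < Rb⁺ (isoelectronic, higher Z=38 is smaller); Rb⁺ < Br⁻ (both 36 e⁻, Z=37>35).
So the order is Al³⁺ < Mg²⁺ < Sr²⁺ < Rb⁺ < Br⁻; the 4th-largest ion is Mg²⁺.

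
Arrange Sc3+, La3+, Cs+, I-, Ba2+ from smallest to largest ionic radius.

Sc3+ < La3+ < Ba2+ < Cs+ < I-

First list Z and electron count for each: Sc3+ (Z=21, 18 e⁻), La3+ (Z=57, 54 e⁻), Ba2+ (Z=56, 54 e⁻), Cs+ (Z=55, 54 e⁻), I- (Z=53, 54 e⁻). Sc3+ < La3+ (same group, 2 shells fewer); La3+ < Ba2+ (both 54 e⁻, Z=57>56); Ba2+ < Cs+ (isoelectronic, higher Z=56 is smaller); Cs+ < I- (both 54 e⁻, Z=55>53).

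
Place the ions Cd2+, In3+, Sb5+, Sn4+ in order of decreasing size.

Cd2+ > In3+ > Sn4+ > Sb5+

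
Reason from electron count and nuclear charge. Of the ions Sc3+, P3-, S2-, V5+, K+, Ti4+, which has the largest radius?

Isoelectronic series (18 e⁻ each). Size is set by nuclear charge: more protons means a smaller ion. V5+ (Z=23), Ti4+ (Z=22), Sc3+ (Z=21), K+ (Z=19), S2- (Z=16), P3- (Z=15).

P3-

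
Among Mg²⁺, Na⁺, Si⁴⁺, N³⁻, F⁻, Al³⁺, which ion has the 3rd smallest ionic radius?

Mg²⁺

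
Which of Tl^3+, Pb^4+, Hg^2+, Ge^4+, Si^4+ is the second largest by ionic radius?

Tl^3+

Work out protons and electrons: Si^4+: 10 e⁻, Z=14, Ge^4+: 28 e⁻, Z=32, Pb^4+: 78 e⁻, Z=82, Tl^3+: 78 e⁻, Z=81, Hg^2+: 78 e⁻, Z=80. Si^4+ < Ge^4+ (same group, period 3 vs 4); Ge^4+ < Pb^4+ (same group, period 4 vs 6); Pb^4+ < Tl^3+ (isoelectronic, higher Z=82 is smaller); Tl^3+ < Hg^2+ (both 78 e⁻, Z=81>80).
That gives Si^4+ < Ge^4+ < Pb^4+ < Tl^3+ < Hg^2+. From the largest end, number 2 is Tl^3+.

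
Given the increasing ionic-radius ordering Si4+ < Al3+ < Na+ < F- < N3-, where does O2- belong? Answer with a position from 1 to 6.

All of these have 10 electrons (isoelectronic). With the same electron cloud, the ion with the most protons pulls it in tightest. Nuclear charges: Si4+ (Z=14), Al3+ (Z=13), Na+ (Z=11), F- (Z=9), O2- (Z=8), N3- (Z=7). Highest Z is smallest.
The complete sequence is Si4+ < Al3+ < Na+ < F- < O2- < N3-. O2- sits at position 5.

5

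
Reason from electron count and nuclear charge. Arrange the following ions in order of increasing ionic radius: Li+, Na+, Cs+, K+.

Li+ < Na+ < K+ < Cs+

Same group, same charge. Going down the group adds an extra shell of electrons, so the ion gets larger: Li+ is highest in the group and smallest.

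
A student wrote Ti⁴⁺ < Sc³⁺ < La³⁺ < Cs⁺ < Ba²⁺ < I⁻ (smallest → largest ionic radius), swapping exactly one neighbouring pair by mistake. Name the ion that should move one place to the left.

Ba²⁺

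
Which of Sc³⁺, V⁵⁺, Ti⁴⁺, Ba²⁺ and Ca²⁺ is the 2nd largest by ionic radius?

First list Z and electron count for each: V⁵⁺: 18 e⁻, Z=23, Ti⁴⁺: 18 e⁻, Z=22, Sc³⁺: 18 e⁻, Z=21, Ca²⁺: 18 e⁻, Z=20, Ba²⁺: 54 e⁻, Z=56. V⁵⁺ < Ti⁴⁺ (both 18 e⁻, Z=23>22); Ti⁴⁺ < Sc³⁺ (isoelectronic, higher Z=22 is smaller); Sc³⁺ < Ca²⁺ (isoelectronic, higher Z=21 is smaller); Ca²⁺ < Ba²⁺ (same group, period 4 vs 6).
Ordering: V⁵⁺ < Ti⁴⁺ < Sc³⁺ < Ca²⁺ < Ba²⁺. The 2nd largest is Ca²⁺.

Ca²⁺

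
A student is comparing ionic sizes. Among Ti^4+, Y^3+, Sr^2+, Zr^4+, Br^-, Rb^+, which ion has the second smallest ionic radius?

Zr^4+

Ti^4+ (Z=22, 18 e⁻), Zr^4+ (Z=40, 36 e⁻), Y^3+ (Z=39, 36 e⁻), Sr^2+ (Z=38, 36 e⁻), Rb^+ (Z=37, 36 e⁻), Br^- (Z=35, 36 e⁻). Ti^4+ < Zr^4+ (same group, period 4 vs 5); Zr^4+ < Y^3+ (isoelectronic, higher Z=40 is smaller); Y^3+ < Sr^2+ (both 36 e⁻, Z=39>38); Sr^2+ < Rb^+ (both 36 e⁻, Z=38>37); Rb^+ < Br^- (both 36 e⁻, Z=37>35).
So the order is Ti^4+ < Zr^4+ < Y^3+ < Sr^2+ < Rb^+ < Br^-; the 2nd-smallest ion is Zr^4+.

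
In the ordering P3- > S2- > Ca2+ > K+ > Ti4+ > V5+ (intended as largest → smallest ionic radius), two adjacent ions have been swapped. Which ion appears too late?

Check each adjacent pair. Ca2+ and K+ are reversed: both have 18 electrons but Z(Ca)=20 > Z(K)=19, so Ca2+ should be the smaller of the two. No other neighbouring pair contradicts the periodic trends, so K+ is the ion listed too late.

K+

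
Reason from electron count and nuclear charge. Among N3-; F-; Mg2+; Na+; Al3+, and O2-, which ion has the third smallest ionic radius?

Each ion has 10 electrons. The ranking follows nuclear charge in reverse — greater Z gives a smaller radius. Al3+ (Z=13), Mg2+ (Z=12), Na+ (Z=11), F- (Z=9), O2- (Z=8), N3- (Z=7).
Ordering: Al3+ < Mg2+ < Na+ < F- < O2- < N3-. The third smallest is Na+.

Na+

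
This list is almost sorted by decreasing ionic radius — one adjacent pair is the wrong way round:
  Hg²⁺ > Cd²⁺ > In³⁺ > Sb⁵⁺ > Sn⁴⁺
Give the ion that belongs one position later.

Sb⁵⁺

Compare adjacent ions: both have 46 electrons but Z(Sb)=51 > Z(Sn)=50, so Sb⁵⁺ should be the smaller of the two — yet in this decreasing list Sb⁵⁺ sits before Sn⁴⁺. Nothing else is reversed, so Sb⁵⁺ should move one place to the right.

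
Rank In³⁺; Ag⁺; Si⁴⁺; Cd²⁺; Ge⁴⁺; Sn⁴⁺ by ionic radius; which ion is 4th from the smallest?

Tabulating Z and e⁻: Si⁴⁺ (Z=14, 10 e⁻), Ge⁴⁺ (Z=32, 28 e⁻), Sn⁴⁺ (Z=50, 46 e⁻), In³⁺ (Z=49, 46 e⁻), Cd²⁺ (Z=48, 46 e⁻), Ag⁺ (Z=47, 46 e⁻). Si⁴⁺ < Ge⁴⁺ (same group, period 3 vs 4); Ge⁴⁺ < Sn⁴⁺ (same group, period 4 vs 5); Sn⁴⁺ < In³⁺ (both 46 e⁻, Z=50>49); In³⁺ < Cd²⁺ (both 46 e⁻, Z=49>48); Cd²⁺ < Ag⁺ (both 46 e⁻, Z=48>47).
Full ascending order: Si⁴⁺ < Ge⁴⁺ < Sn⁴⁺ < In³⁺ < Cd²⁺ < Ag⁺. Counting from the smallest, position 4 is In³⁺.

In³⁺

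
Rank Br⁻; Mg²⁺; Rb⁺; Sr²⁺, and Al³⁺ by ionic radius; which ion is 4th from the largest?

First list Z and electron count for each: Al³⁺ (Z=13, 10 e⁻), Mg²⁺ (Z=12, 10 e⁻), Sr²⁺ (Z=38, 36 e⁻), Rb⁺ (Z=37, 36 e⁻), Br⁻ (Z=35, 36 e⁻). Al³⁺ < Mg²⁺ (both 10 e⁻, Z=13>12); Mg²⁺ < Sr²⁺ (same group, 2 shells fewer); Sr²⁺ < Rb⁺ (both 36 e⁻, Z=38>37); Rb⁺ < Br⁻ (isoelectronic, higher Z=37 is smaller).
Ordering: Al³⁺ < Mg²⁺ < Sr²⁺ < Rb⁺ < Br⁻. The 4th largest is Mg²⁺.

Mg²⁺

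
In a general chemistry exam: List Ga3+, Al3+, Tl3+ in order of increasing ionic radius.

All are in the same group with charge +3. Radius grows down the group as n (the outermost shell) increases.

Al3+ < Ga3+ < Tl3+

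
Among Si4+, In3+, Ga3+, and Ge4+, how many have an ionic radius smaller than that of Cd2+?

4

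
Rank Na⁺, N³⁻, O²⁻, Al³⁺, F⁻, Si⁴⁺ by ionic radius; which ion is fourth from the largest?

Na⁺

Isoelectronic series (10 e⁻ each). Size is set by nuclear charge: more protons means a smaller ion. Si⁴⁺ (Z=14), Al³⁺ (Z=13), Na⁺ (Z=11), F⁻ (Z=9), O²⁻ (Z=8), N³⁻ (Z=7).
Ordering: Si⁴⁺ < Al³⁺ < Na⁺ < F⁻ < O²⁻ < N³⁻. The fourth largest is Na⁺.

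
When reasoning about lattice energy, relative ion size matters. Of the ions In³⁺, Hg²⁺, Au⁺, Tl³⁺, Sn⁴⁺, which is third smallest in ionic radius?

Tl³⁺

Tabulating Z and e⁻: Sn⁴⁺ has 46 e⁻ (Z=50), In³⁺ has 46 e⁻ (Z=49), Tl³⁺ has 78 e⁻ (Z=81), Hg²⁺ has 78 e⁻ (Z=80), Au⁺ has 78 e⁻ (Z=79). Sn⁴⁺ < In³⁺ (isoelectronic, higher Z=50 is smaller); In³⁺ < Tl³⁺ (same group, 1 shell fewer); Tl³⁺ < Hg²⁺ (both 78 e⁻, Z=81>80); Hg²⁺ < Au⁺ (isoelectronic, higher Z=80 is smaller).
Ordering: Sn⁴⁺ < In³⁺ < Tl³⁺ < Hg²⁺ < Au⁺. The third smallest is Tl³⁺.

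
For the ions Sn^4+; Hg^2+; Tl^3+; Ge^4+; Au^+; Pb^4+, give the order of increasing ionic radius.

Tabulating Z and e⁻: Ge^4+ (Z=32, 28 e⁻), Sn^4+ (Z=50, 46 e⁻), Pb^4+ (Z=82, 78 e⁻), Tl^3+ (Z=81, 78 e⁻), Hg^2+ (Z=80, 78 e⁻), Au^+ (Z=79, 78 e⁻). Ge^4+ < Sn^4+ (same group, period 4 vs 5); Sn^4+ < Pb^4+ (same group, period 5 vs 6); Pb^4+ < Tl^3+ (both 78 e⁻, Z=82>81); Tl^3+ < Hg^2+ (isoelectronic, higher Z=81 is smaller); Hg^2+ < Au^+ (isoelectronic, higher Z=80 is smaller).

Ge^4+ < Sn^4+ < Pb^4+ < Tl^3+ < Hg^2+ < Au^+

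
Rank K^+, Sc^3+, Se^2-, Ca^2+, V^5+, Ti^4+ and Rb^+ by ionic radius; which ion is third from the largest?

K^+

Work out protons and electrons: V^5+ (Z=23, 18 e⁻), Ti^4+ (Z=22, 18 e⁻), Sc^3+ (Z=21, 18 e⁻), Ca^2+ (Z=20, 18 e⁻), K^+ (Z=19, 18 e⁻), Rb^+ (Z=37, 36 e⁻), Se^2- (Z=34, 36 e⁻). V^5+ < Ti^4+ (isoelectronic, higher Z=23 is smaller); Ti^4+ < Sc^3+ (both 18 e⁻, Z=22>21); Sc^3+ < Ca^2+ (isoelectronic, higher Z=21 is smaller); Ca^2+ < K^+ (isoelectronic, higher Z=20 is smaller); K^+ < Rb^+ (same group, 1 shell fewer); Rb^+ < Se^2- (isoelectronic, higher Z=37 is smaller).
Ordering: V^5+ < Ti^4+ < Sc^3+ < Ca^2+ < K^+ < Rb^+ < Se^2-. The third largest is K^+.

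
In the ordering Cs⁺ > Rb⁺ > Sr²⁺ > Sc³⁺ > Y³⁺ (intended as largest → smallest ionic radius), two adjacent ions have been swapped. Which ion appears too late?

Y³⁺

Compare adjacent ions: both in group 3 with the same charge; Sc³⁺ (period 4) has the smaller radius — yet in this decreasing list Sc³⁺ sits before Y³⁺. Nothing else is reversed, so Y³⁺ should move one place to the left.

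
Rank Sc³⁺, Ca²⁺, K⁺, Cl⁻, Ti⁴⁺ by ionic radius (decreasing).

Cl⁻ > K⁺ > Ca²⁺ > Sc³⁺ > Ti⁴⁺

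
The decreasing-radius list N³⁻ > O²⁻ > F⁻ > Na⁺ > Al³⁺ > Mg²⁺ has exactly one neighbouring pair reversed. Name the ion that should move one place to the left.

Mg²⁺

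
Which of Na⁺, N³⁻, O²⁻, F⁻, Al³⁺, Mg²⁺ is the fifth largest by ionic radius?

These species are isoelectronic with 10 electrons. The only difference is the number of protons: Al³⁺ (Z=13), Mg²⁺ (Z=12), Na⁺ (Z=11), F⁻ (Z=9), O²⁻ (Z=8), N³⁻ (Z=7). The strongest nuclear pull (Al³⁺) gives the smallest ion.
That gives Al³⁺ < Mg²⁺ < Na⁺ < F⁻ < O²⁻ < N³⁻. From the largest end, number 5 is Mg²⁺.

Mg²⁺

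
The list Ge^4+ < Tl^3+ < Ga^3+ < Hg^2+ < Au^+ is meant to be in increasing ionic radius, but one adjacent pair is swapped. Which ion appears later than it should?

Ga^3+

Check each adjacent pair. Tl^3+ and Ga^3+ are reversed: Ga^3+ and Tl^3+ are in one column with the same charge; the lighter period-4 ion has 2 fewer shells and is smaller. No other neighbouring pair contradicts the periodic trends, so Ga^3+ is the ion listed too late.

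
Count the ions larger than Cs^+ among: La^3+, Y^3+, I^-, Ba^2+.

1

Work out protons and electrons: Y^3+ (Z=39, 36 e⁻), La^3+ (Z=57, 54 e⁻), Ba^2+ (Z=56, 54 e⁻), Cs^+ (Z=55, 54 e⁻), I^- (Z=53, 54 e⁻). Y^3+ < La^3+ (same group, period 5 vs 6); La^3+ < Ba^2+ (both 54 e⁻, Z=57>56); Ba^2+ < Cs^+ (both 54 e⁻, Z=56>55); Cs^+ < I^- (isoelectronic, higher Z=55 is smaller).
Overall: Y^3+ < La^3+ < Ba^2+ < Cs^+ < I^-. Cs^+ has 3 below it and 1 above. So 1 is larger.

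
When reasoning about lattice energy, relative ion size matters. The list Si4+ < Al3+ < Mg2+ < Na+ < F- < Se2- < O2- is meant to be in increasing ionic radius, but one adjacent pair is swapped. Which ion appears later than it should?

Compare adjacent ions: O2- and Se2- are in one column with the same charge; the lighter period-2 ion has 2 fewer shells and is smaller — yet in this increasing list Se2- sits before O2-. Nothing else is reversed, so O2- should move one place to the left.

O2-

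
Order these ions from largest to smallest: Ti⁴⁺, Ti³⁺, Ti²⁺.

Ti²⁺ > Ti³⁺ > Ti⁴⁺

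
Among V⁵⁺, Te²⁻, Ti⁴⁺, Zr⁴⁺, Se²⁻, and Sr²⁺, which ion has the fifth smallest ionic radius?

Se²⁻

Work out protons and electrons: V⁵⁺: 18 e⁻, Z=23, Ti⁴⁺: 18 e⁻, Z=22, Zr⁴⁺: 36 e⁻, Z=40, Sr²⁺: 36 e⁻, Z=38, Se²⁻: 36 e⁻, Z=34, Te²⁻: 54 e⁻, Z=52. V⁵⁺ < Ti⁴⁺ (both 18 e⁻, Z=23>22); Ti⁴⁺ < Zr⁴⁺ (same group, period 4 vs 5); Zr⁴⁺ < Sr²⁺ (isoelectronic, higher Z=40 is smaller); Sr²⁺ < Se²⁻ (both 36 e⁻, Z=38>34); Se²⁻ < Te²⁻ (same group, 1 shell fewer).
That gives V⁵⁺ < Ti⁴⁺ < Zr⁴⁺ < Sr²⁺ < Se²⁻ < Te²⁻. From the smallest end, number 5 is Se²⁻.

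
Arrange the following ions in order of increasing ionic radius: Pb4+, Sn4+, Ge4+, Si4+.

Same group, same charge. Going down the group adds an extra shell of electrons, so the ion gets larger: Si4+ is highest in the group and smallest.

Si4+ < Ge4+ < Sn4+ < Pb4+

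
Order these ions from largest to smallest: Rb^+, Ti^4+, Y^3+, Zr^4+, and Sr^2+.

Rb^+ > Sr^2+ > Y^3+ > Zr^4+ > Ti^4+

Ti^4+: 18 e⁻, Z=22, Zr^4+: 36 e⁻, Z=40, Y^3+: 36 e⁻, Z=39, Sr^2+: 36 e⁻, Z=38, Rb^+: 36 e⁻, Z=37. Ti^4+ < Zr^4+ (same group, period 4 vs 5); Zr^4+ < Y^3+ (isoelectronic, higher Z=40 is smaller); Y^3+ < Sr^2+ (isoelectronic, higher Z=39 is smaller); Sr^2+ < Rb^+ (both 36 e⁻, Z=38>37).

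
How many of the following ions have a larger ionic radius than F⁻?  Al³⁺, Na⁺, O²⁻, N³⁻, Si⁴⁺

2

Each ion has 10 electrons. The ranking follows nuclear charge in reverse — greater Z gives a smaller radius. Si⁴⁺ (Z=14), Al³⁺ (Z=13), Na⁺ (Z=11), F⁻ (Z=9), O²⁻ (Z=8), N³⁻ (Z=7).
Relative to F⁻, the ions that are larger are O²⁻, N³⁻. So 2 are larger.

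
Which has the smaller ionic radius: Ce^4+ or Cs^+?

Ce^4+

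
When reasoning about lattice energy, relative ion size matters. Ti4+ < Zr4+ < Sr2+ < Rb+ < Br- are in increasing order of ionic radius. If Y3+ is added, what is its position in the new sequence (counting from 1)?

3

First list Z and electron count for each: Ti4+ (Z=22, 18 e⁻), Zr4+ (Z=40, 36 e⁻), Y3+ (Z=39, 36 e⁻), Sr2+ (Z=38, 36 e⁻), Rb+ (Z=37, 36 e⁻), Br- (Z=35, 36 e⁻). Ti4+ < Zr4+ (same group, period 4 vs 5); Zr4+ < Y3+ (both 36 e⁻, Z=40>39); Y3+ < Sr2+ (both 36 e⁻, Z=39>38); Sr2+ < Rb+ (both 36 e⁻, Z=38>37); Rb+ < Br- (both 36 e⁻, Z=37>35).
Merged order: Ti4+ < Zr4+ < Y3+ < Sr2+ < Rb+ < Br- — Y3+ is number 3.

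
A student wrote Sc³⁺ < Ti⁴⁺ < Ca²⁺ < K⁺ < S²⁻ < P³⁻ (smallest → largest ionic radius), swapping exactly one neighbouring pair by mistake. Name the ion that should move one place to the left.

Compare adjacent ions: they are isoelectronic (18 e⁻) and Ti has more protons than Sc (22 vs 21), making Ti⁴⁺ smaller — yet in this increasing list Sc³⁺ sits before Ti⁴⁺. Nothing else is reversed, so Ti⁴⁺ should move one place to the left.

Ti⁴⁺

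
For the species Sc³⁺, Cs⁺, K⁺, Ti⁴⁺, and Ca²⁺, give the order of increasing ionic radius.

Ti⁴⁺ < Sc³⁺ < Ca²⁺ < K⁺ < Cs⁺

Tabulating Z and e⁻: Ti⁴⁺ has 18 e⁻ (Z=22), Sc³⁺ has 18 e⁻ (Z=21), Ca²⁺ has 18 e⁻ (Z=20), K⁺ has 18 e⁻ (Z=19), Cs⁺ has 54 e⁻ (Z=55). Ti⁴⁺ < Sc³⁺ (both 18 e⁻, Z=22>21); Sc³⁺ < Ca²⁺ (both 18 e⁻, Z=21>20); Ca²⁺ < K⁺ (both 18 e⁻, Z=20>19); K⁺ < Cs⁺ (same group, 2 shells fewer).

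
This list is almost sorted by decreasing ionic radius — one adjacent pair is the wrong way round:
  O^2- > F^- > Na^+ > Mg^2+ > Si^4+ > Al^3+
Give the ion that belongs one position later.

The pair Si^4+, Al^3+ is the wrong way round — Si^4+ and Al^3+ share 10 electrons; the higher nuclear charge on Si (Z=14) contracts it more, so Si^4+ < Al^3+. All other adjacent pairs agree with periodic trends, so Si^4+ is the misplaced ion.

Si^4+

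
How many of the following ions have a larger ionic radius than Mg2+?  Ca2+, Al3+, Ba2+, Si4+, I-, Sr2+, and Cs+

5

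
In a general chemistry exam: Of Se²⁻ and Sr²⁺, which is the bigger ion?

Se²⁻

Isoelectronic series (36 e⁻ each). Size is set by nuclear charge: more protons means a smaller ion. Sr²⁺ (Z=38), Se²⁻ (Z=34).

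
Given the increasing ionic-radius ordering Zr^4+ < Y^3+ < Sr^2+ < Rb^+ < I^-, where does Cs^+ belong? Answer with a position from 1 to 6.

Zr^4+: 36 e⁻, Z=40, Y^3+: 36 e⁻, Z=39, Sr^2+: 36 e⁻, Z=38, Rb^+: 36 e⁻, Z=37, Cs^+: 54 e⁻, Z=55, I^-: 54 e⁻, Z=53. Zr^4+ < Y^3+ (isoelectronic, higher Z=40 is smaller); Y^3+ < Sr^2+ (both 36 e⁻, Z=39>38); Sr^2+ < Rb^+ (both 36 e⁻, Z=38>37); Rb^+ < Cs^+ (same group, 1 shell fewer); Cs^+ < I^- (isoelectronic, higher Z=55 is smaller).
With Cs^+ included the full order is Zr^4+ < Y^3+ < Sr^2+ < Rb^+ < Cs^+ < I^-, so it takes position 5.

5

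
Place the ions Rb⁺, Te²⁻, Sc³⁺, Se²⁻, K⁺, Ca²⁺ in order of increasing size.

First list Z and electron count for each: Sc³⁺: 18 e⁻, Z=21, Ca²⁺: 18 e⁻, Z=20, K⁺: 18 e⁻, Z=19, Rb⁺: 36 e⁻, Z=37, Se²⁻: 36 e⁻, Z=34, Te²⁻: 54 e⁻, Z=52. Sc³⁺ < Ca²⁺ (isoelectronic, higher Z=21 is smaller); Ca²⁺ < K⁺ (isoelectronic, higher Z=20 is smaller); K⁺ < Rb⁺ (same group, period 4 vs 5); Rb⁺ < Se²⁻ (isoelectronic, higher Z=37 is smaller); Se²⁻ < Te²⁻ (same group, period 4 vs 5).

Sc³⁺ < Ca²⁺ < K⁺ < Rb⁺ < Se²⁻ < Te²⁻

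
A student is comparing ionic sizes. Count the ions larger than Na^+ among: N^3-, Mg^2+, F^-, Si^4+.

Each ion has 10 electrons. The ranking follows nuclear charge in reverse — greater Z gives a smaller radius. Si^4+ (Z=14), Mg^2+ (Z=12), Na^+ (Z=11), F^- (Z=9), N^3- (Z=7).
Overall: Si^4+ < Mg^2+ < Na^+ < F^- < N^3-. Na^+ has 2 below it and 2 above. That's 2.

2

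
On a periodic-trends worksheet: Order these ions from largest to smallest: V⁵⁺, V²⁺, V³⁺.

V²⁺ > V³⁺ > V⁵⁺

Same element, different charge: the more highly charged cation has fewer electrons and a greater effective nuclear charge per electron, making V⁵⁺ the smallest.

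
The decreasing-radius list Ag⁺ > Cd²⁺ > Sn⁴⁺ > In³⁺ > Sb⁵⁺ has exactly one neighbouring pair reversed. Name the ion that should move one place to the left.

Check each adjacent pair. Sn⁴⁺ and In³⁺ are reversed: both have 46 electrons but Z(Sn)=50 > Z(In)=49, so Sn⁴⁺ should be the smaller of the two. No other neighbouring pair contradicts the periodic trends, so In³⁺ is the ion listed too late.

In³⁺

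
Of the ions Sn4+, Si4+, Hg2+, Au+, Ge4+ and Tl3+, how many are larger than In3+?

3

First list Z and electron count for each: Si4+ (Z=14, 10 e⁻), Ge4+ (Z=32, 28 e⁻), Sn4+ (Z=50, 46 e⁻), In3+ (Z=49, 46 e⁻), Tl3+ (Z=81, 78 e⁻), Hg2+ (Z=80, 78 e⁻), Au+ (Z=79, 78 e⁻). Si4+ < Ge4+ (same group, period 3 vs 4); Ge4+ < Sn4+ (same group, 1 shell fewer); Sn4+ < In3+ (isoelectronic, higher Z=50 is smaller); In3+ < Tl3+ (same group, period 5 vs 6); Tl3+ < Hg2+ (both 78 e⁻, Z=81>80); Hg2+ < Au+ (both 78 e⁻, Z=80>79).
Placing each against In3+: smaller — Si4+, Ge4+, Sn4+; larger — Tl3+, Hg2+, Au+. That's 3.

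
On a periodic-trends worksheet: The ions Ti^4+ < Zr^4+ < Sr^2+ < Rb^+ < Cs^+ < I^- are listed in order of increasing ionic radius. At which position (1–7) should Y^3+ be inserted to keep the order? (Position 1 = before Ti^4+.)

Tabulating Z and e⁻: Ti^4+ (Z=22, 18 e⁻), Zr^4+ (Z=40, 36 e⁻), Y^3+ (Z=39, 36 e⁻), Sr^2+ (Z=38, 36 e⁻), Rb^+ (Z=37, 36 e⁻), Cs^+ (Z=55, 54 e⁻), I^- (Z=53, 54 e⁻). Ti^4+ < Zr^4+ (same group, period 4 vs 5); Zr^4+ < Y^3+ (isoelectronic, higher Z=40 is smaller); Y^3+ < Sr^2+ (isoelectronic, higher Z=39 is smaller); Sr^2+ < Rb^+ (both 36 e⁻, Z=38>37); Rb^+ < Cs^+ (same group, 1 shell fewer); Cs^+ < I^- (isoelectronic, higher Z=55 is smaller).
Putting Y^3+ in gives Ti^4+ < Zr^4+ < Y^3+ < Sr^2+ < Rb^+ < Cs^+ < I^-; it lands at slot 3.

3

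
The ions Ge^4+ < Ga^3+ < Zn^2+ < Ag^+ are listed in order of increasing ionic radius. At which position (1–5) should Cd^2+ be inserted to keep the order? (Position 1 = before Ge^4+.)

4

Work out protons and electrons: Ge^4+ (Z=32, 28 e⁻), Ga^3+ (Z=31, 28 e⁻), Zn^2+ (Z=30, 28 e⁻), Cd^2+ (Z=48, 46 e⁻), Ag^+ (Z=47, 46 e⁻). Ge^4+ < Ga^3+ (both 28 e⁻, Z=32>31); Ga^3+ < Zn^2+ (isoelectronic, higher Z=31 is smaller); Zn^2+ < Cd^2+ (same group, 1 shell fewer); Cd^2+ < Ag^+ (both 46 e⁻, Z=48>47).
Putting Cd^2+ in gives Ge^4+ < Ga^3+ < Zn^2+ < Cd^2+ < Ag^+; it lands at slot 4.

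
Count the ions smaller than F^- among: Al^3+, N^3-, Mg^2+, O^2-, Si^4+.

These species are isoelectronic with 10 electrons. The only difference is the number of protons: Si^4+ (Z=14), Al^3+ (Z=13), Mg^2+ (Z=12), F^- (Z=9), O^2- (Z=8), N^3- (Z=7). The strongest nuclear pull (Si^4+) gives the smallest ion.
Overall: Si^4+ < Al^3+ < Mg^2+ < F^- < O^2- < N^3-. F^- has 3 below it and 2 above. That's 3.

3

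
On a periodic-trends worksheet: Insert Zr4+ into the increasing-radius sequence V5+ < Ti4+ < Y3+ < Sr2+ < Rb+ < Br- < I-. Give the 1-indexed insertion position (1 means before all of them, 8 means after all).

V5+ has 18 e⁻ (Z=23), Ti4+ has 18 e⁻ (Z=22), Zr4+ has 36 e⁻ (Z=40), Y3+ has 36 e⁻ (Z=39), Sr2+ has 36 e⁻ (Z=38), Rb+ has 36 e⁻ (Z=37), Br- has 36 e⁻ (Z=35), I- has 54 e⁻ (Z=53). V5+ < Ti4+ (isoelectronic, higher Z=23 is smaller); Ti4+ < Zr4+ (same group, 1 shell fewer); Zr4+ < Y3+ (isoelectronic, higher Z=40 is smaller); Y3+ < Sr2+ (both 36 e⁻, Z=39>38); Sr2+ < Rb+ (isoelectronic, higher Z=38 is smaller); Rb+ < Br- (isoelectronic, higher Z=37 is smaller); Br- < I- (same group, period 4 vs 5).
The complete sequence is V5+ < Ti4+ < Zr4+ < Y3+ < Sr2+ < Rb+ < Br- < I-. Zr4+ sits at position 3.

3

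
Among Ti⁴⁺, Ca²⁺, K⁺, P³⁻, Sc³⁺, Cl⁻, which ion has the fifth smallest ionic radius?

Cl⁻

Each ion has 18 electrons. The ranking follows nuclear charge in reverse — greater Z gives a smaller radius. Ti⁴⁺ (Z=22), Sc³⁺ (Z=21), Ca²⁺ (Z=20), K⁺ (Z=19), Cl⁻ (Z=17), P³⁻ (Z=15).
Full ascending order: Ti⁴⁺ < Sc³⁺ < Ca²⁺ < K⁺ < Cl⁻ < P³⁻. Counting from the smallest, position 5 is Cl⁻.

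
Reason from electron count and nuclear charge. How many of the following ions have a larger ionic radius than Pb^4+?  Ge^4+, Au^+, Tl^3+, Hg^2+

Tabulating Z and e⁻: Ge^4+: 28 e⁻, Z=32, Pb^4+: 78 e⁻, Z=82, Tl^3+: 78 e⁻, Z=81, Hg^2+: 78 e⁻, Z=80, Au^+: 78 e⁻, Z=79. Ge^4+ < Pb^4+ (same group, period 4 vs 6); Pb^4+ < Tl^3+ (isoelectronic, higher Z=82 is smaller); Tl^3+ < Hg^2+ (isoelectronic, higher Z=81 is smaller); Hg^2+ < Au^+ (isoelectronic, higher Z=80 is smaller).
Placing each against Pb^4+: smaller — Ge^4+; larger — Tl^3+, Hg^2+, Au^+. Count: 3.

3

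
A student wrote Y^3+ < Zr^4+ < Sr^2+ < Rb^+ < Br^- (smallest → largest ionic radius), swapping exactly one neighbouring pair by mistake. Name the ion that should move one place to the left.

Scanning neighbour by neighbour, only Y^3+/Zr^4+ violates a trend: Zr^4+ and Y^3+ share 36 electrons; the higher nuclear charge on Zr (Z=40) contracts it more, so Zr^4+ < Y^3+. That makes Zr^4+ the one sitting a position late relative to where it belongs.

Zr^4+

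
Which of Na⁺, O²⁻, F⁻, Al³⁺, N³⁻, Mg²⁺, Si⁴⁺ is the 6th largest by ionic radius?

Each ion has 10 electrons. The ranking follows nuclear charge in reverse — greater Z gives a smaller radius. Si⁴⁺ (Z=14), Al³⁺ (Z=13), Mg²⁺ (Z=12), Na⁺ (Z=11), F⁻ (Z=9), O²⁻ (Z=8), N³⁻ (Z=7).
Ordering: Si⁴⁺ < Al³⁺ < Mg²⁺ < Na⁺ < F⁻ < O²⁻ < N³⁻. The 6th largest is Al³⁺.

Al³⁺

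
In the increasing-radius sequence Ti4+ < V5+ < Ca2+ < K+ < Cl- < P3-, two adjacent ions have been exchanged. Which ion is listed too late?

Scanning neighbour by neighbour, only Ti4+/V5+ violates a trend: they are isoelectronic (18 e⁻) and V has more protons than Ti (23 vs 22), making V5+ smaller. That makes V5+ the one sitting a position late relative to where it belongs.

V5+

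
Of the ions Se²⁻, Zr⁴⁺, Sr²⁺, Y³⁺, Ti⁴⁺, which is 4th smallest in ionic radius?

Sr²⁺

Tabulating Z and e⁻: Ti⁴⁺: 18 e⁻, Z=22, Zr⁴⁺: 36 e⁻, Z=40, Y³⁺: 36 e⁻, Z=39, Sr²⁺: 36 e⁻, Z=38, Se²⁻: 36 e⁻, Z=34. Ti⁴⁺ < Zr⁴⁺ (same group, period 4 vs 5); Zr⁴⁺ < Y³⁺ (both 36 e⁻, Z=40>39); Y³⁺ < Sr²⁺ (isoelectronic, higher Z=39 is smaller); Sr²⁺ < Se²⁻ (isoelectronic, higher Z=38 is smaller).
So the order is Ti⁴⁺ < Zr⁴⁺ < Y³⁺ < Sr²⁺ < Se²⁻; the 4th-smallest ion is Sr²⁺.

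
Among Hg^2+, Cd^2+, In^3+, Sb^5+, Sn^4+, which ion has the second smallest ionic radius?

Electron counts and nuclear charges: Sb^5+ (Z=51, 46 e⁻), Sn^4+ (Z=50, 46 e⁻), In^3+ (Z=49, 46 e⁻), Cd^2+ (Z=48, 46 e⁻), Hg^2+ (Z=80, 78 e⁻). Sb^5+ < Sn^4+ (both 46 e⁻, Z=51>50); Sn^4+ < In^3+ (both 46 e⁻, Z=50>49); In^3+ < Cd^2+ (isoelectronic, higher Z=49 is smaller); Cd^2+ < Hg^2+ (same group, 1 shell fewer).
Ordering: Sb^5+ < Sn^4+ < In^3+ < Cd^2+ < Hg^2+. The second smallest is Sn^4+.

Sn^4+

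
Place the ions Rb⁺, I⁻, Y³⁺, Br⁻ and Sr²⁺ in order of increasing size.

Y³⁺ < Sr²⁺ < Rb⁺ < Br⁻ < I⁻

First list Z and electron count for each: Y³⁺ (Z=39, 36 e⁻), Sr²⁺ (Z=38, 36 e⁻), Rb⁺ (Z=37, 36 e⁻), Br⁻ (Z=35, 36 e⁻), I⁻ (Z=53, 54 e⁻). Y³⁺ < Sr²⁺ (isoelectronic, higher Z=39 is smaller); Sr²⁺ < Rb⁺ (both 36 e⁻, Z=38>37); Rb⁺ < Br⁻ (isoelectronic, higher Z=37 is smaller); Br⁻ < I⁻ (same group, period 4 vs 5).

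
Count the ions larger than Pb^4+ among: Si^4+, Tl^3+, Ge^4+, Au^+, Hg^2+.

3

Tabulating Z and e⁻: Si^4+ has 10 e⁻ (Z=14), Ge^4+ has 28 e⁻ (Z=32), Pb^4+ has 78 e⁻ (Z=82), Tl^3+ has 78 e⁻ (Z=81), Hg^2+ has 78 e⁻ (Z=80), Au^+ has 78 e⁻ (Z=79). Si^4+ < Ge^4+ (same group, 1 shell fewer); Ge^4+ < Pb^4+ (same group, period 4 vs 6); Pb^4+ < Tl^3+ (isoelectronic, higher Z=82 is smaller); Tl^3+ < Hg^2+ (both 78 e⁻, Z=81>80); Hg^2+ < Au^+ (isoelectronic, higher Z=80 is smaller).
Placing each against Pb^4+: smaller — Si^4+, Ge^4+; larger — Tl^3+, Hg^2+, Au^+. That's 3.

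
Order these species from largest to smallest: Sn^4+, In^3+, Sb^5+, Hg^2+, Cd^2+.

Hg^2+ > Cd^2+ > In^3+ > Sn^4+ > Sb^5+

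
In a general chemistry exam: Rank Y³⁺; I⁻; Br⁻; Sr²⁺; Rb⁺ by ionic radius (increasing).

Y³⁺ < Sr²⁺ < Rb⁺ < Br⁻ < I⁻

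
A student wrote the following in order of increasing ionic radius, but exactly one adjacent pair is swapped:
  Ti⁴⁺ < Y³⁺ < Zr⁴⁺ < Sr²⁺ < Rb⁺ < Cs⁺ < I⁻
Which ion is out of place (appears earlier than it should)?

Scanning neighbour by neighbour, only Y³⁺/Zr⁴⁺ violates a trend: they are isoelectronic (36 e⁻) and Zr has more protons than Y (40 vs 39), making Zr⁴⁺ smaller. That makes Y³⁺ the one sitting a position early relative to where it belongs.

Y³⁺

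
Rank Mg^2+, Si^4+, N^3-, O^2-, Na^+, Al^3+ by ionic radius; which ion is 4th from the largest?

Mg^2+

Isoelectronic series (10 e⁻ each). Size is set by nuclear charge: more protons means a smaller ion. Si^4+ (Z=14), Al^3+ (Z=13), Mg^2+ (Z=12), Na^+ (Z=11), O^2- (Z=8), N^3- (Z=7).
Ordering: Si^4+ < Al^3+ < Mg^2+ < Na^+ < O^2- < N^3-. The 4th largest is Mg^2+.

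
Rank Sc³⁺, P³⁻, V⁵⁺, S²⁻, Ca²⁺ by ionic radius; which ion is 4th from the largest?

Sc³⁺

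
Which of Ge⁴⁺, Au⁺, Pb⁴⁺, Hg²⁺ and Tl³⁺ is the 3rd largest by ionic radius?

Ge⁴⁺ has 28 e⁻ (Z=32), Pb⁴⁺ has 78 e⁻ (Z=82), Tl³⁺ has 78 e⁻ (Z=81), Hg²⁺ has 78 e⁻ (Z=80), Au⁺ has 78 e⁻ (Z=79). Ge⁴⁺ < Pb⁴⁺ (same group, 2 shells fewer); Pb⁴⁺ < Tl³⁺ (both 78 e⁻, Z=82>81); Tl³⁺ < Hg²⁺ (both 78 e⁻, Z=81>80); Hg²⁺ < Au⁺ (isoelectronic, higher Z=80 is smaller).
Full ascending order: Ge⁴⁺ < Pb⁴⁺ < Tl³⁺ < Hg²⁺ < Au⁺. Counting from the largest, position 3 is Tl³⁺.

Tl³⁺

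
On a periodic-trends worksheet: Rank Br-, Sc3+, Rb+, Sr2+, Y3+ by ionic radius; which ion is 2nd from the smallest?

Sc3+ (Z=21, 18 e⁻), Y3+ (Z=39, 36 e⁻), Sr2+ (Z=38, 36 e⁻), Rb+ (Z=37, 36 e⁻), Br- (Z=35, 36 e⁻). Sc3+ < Y3+ (same group, period 4 vs 5); Y3+ < Sr2+ (isoelectronic, higher Z=39 is smaller); Sr2+ < Rb+ (isoelectronic, higher Z=38 is smaller); Rb+ < Br- (both 36 e⁻, Z=37>35).
Full ascending order: Sc3+ < Y3+ < Sr2+ < Rb+ < Br-. Counting from the smallest, position 2 is Y3+.

Y3+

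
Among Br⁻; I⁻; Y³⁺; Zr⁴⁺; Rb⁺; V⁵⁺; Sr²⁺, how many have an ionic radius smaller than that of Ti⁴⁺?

1

Work out protons and electrons: V⁵⁺ (Z=23, 18 e⁻), Ti⁴⁺ (Z=22, 18 e⁻), Zr⁴⁺ (Z=40, 36 e⁻), Y³⁺ (Z=39, 36 e⁻), Sr²⁺ (Z=38, 36 e⁻), Rb⁺ (Z=37, 36 e⁻), Br⁻ (Z=35, 36 e⁻), I⁻ (Z=53, 54 e⁻). V⁵⁺ < Ti⁴⁺ (isoelectronic, higher Z=23 is smaller); Ti⁴⁺ < Zr⁴⁺ (same group, period 4 vs 5); Zr⁴⁺ < Y³⁺ (both 36 e⁻, Z=40>39); Y³⁺ < Sr²⁺ (isoelectronic, higher Z=39 is smaller); Sr²⁺ < Rb⁺ (both 36 e⁻, Z=38>37); Rb⁺ < Br⁻ (isoelectronic, higher Z=37 is smaller); Br⁻ < I⁻ (same group, 1 shell fewer).
Overall: V⁵⁺ < Ti⁴⁺ < Zr⁴⁺ < Y³⁺ < Sr²⁺ < Rb⁺ < Br⁻ < I⁻. Ti⁴⁺ has 1 below it and 6 above. Count: 1.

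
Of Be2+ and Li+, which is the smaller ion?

Be2+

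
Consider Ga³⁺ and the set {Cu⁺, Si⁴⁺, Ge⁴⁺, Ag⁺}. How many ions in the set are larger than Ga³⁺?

2

Si⁴⁺ (Z=14, 10 e⁻), Ge⁴⁺ (Z=32, 28 e⁻), Ga³⁺ (Z=31, 28 e⁻), Cu⁺ (Z=29, 28 e⁻), Ag⁺ (Z=47, 46 e⁻). Si⁴⁺ < Ge⁴⁺ (same group, period 3 vs 4); Ge⁴⁺ < Ga³⁺ (isoelectronic, higher Z=32 is smaller); Ga³⁺ < Cu⁺ (isoelectronic, higher Z=31 is smaller); Cu⁺ < Ag⁺ (same group, period 4 vs 5).
Overall: Si⁴⁺ < Ge⁴⁺ < Ga³⁺ < Cu⁺ < Ag⁺. Ga³⁺ has 2 below it and 2 above. That's 2.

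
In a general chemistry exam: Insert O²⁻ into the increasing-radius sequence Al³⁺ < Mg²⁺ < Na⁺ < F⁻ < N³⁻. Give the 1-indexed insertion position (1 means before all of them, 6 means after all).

5

Each ion has 10 electrons. The ranking follows nuclear charge in reverse — greater Z gives a smaller radius. Al³⁺ (Z=13), Mg²⁺ (Z=12), Na⁺ (Z=11), F⁻ (Z=9), O²⁻ (Z=8), N³⁻ (Z=7).
Merged order: Al³⁺ < Mg²⁺ < Na⁺ < F⁻ < O²⁻ < N³⁻ — O²⁻ is number 5.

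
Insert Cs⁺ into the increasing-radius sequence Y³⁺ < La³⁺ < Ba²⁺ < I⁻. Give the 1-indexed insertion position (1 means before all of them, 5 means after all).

Tabulating Z and e⁻: Y³⁺ (Z=39, 36 e⁻), La³⁺ (Z=57, 54 e⁻), Ba²⁺ (Z=56, 54 e⁻), Cs⁺ (Z=55, 54 e⁻), I⁻ (Z=53, 54 e⁻). Y³⁺ < La³⁺ (same group, 1 shell fewer); La³⁺ < Ba²⁺ (isoelectronic, higher Z=57 is smaller); Ba²⁺ < Cs⁺ (isoelectronic, higher Z=56 is smaller); Cs⁺ < I⁻ (isoelectronic, higher Z=55 is smaller).
The complete sequence is Y³⁺ < La³⁺ < Ba²⁺ < Cs⁺ < I⁻. Cs⁺ sits at position 4.

4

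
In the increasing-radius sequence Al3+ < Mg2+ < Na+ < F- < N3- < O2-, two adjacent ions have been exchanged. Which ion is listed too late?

O2-

The pair N3-, O2- is the wrong way round — both have 10 electrons but Z(O)=8 > Z(N)=7, so O2- should be the smaller of the two. All other adjacent pairs agree with periodic trends, so O2- is the misplaced ion.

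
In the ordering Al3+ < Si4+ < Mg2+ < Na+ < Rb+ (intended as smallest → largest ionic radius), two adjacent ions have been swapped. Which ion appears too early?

Check each adjacent pair. Al3+ and Si4+ are reversed: they are isoelectronic (10 e⁻) and Si has more protons than Al (14 vs 13), making Si4+ smaller. No other neighbouring pair contradicts the periodic trends, so Al3+ is the ion listed too early.

Al3+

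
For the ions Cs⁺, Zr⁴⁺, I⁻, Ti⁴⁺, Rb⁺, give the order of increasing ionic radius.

Ti⁴⁺ < Zr⁴⁺ < Rb⁺ < Cs⁺ < I⁻

Electron counts and nuclear charges: Ti⁴⁺: 18 e⁻, Z=22, Zr⁴⁺: 36 e⁻, Z=40, Rb⁺: 36 e⁻, Z=37, Cs⁺: 54 e⁻, Z=55, I⁻: 54 e⁻, Z=53. Ti⁴⁺ < Zr⁴⁺ (same group, period 4 vs 5); Zr⁴⁺ < Rb⁺ (both 36 e⁻, Z=40>37); Rb⁺ < Cs⁺ (same group, 1 shell fewer); Cs⁺ < I⁻ (both 54 e⁻, Z=55>53).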